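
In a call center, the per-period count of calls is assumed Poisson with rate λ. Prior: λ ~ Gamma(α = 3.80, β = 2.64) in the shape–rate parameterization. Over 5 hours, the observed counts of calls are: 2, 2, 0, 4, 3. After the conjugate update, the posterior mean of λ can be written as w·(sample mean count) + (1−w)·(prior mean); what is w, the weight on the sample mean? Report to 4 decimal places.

With a Gamma(shape α, rate β) prior, the Poisson likelihood is conjugate: the posterior is Gamma(α + ΣXᵢ, β + n).
Posterior mean = (α₀+S)/(β₀+n) = [n/(β₀+n)]·(S/n) + [β₀/(β₀+n)]·(α₀/β₀), so only n and β₀ enter the weight.
Weight on data w = n/(β₀+n) = 5/(2.64+5) = 5/7.64 = 0.6545.

0.6545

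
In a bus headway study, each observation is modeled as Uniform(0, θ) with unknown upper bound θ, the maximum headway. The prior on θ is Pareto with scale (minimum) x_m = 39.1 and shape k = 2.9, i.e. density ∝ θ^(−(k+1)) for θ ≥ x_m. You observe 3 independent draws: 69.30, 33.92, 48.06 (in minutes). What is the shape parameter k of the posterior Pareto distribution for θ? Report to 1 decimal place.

A Pareto(scale x_m, shape k) prior on the upper bound θ of Uniform(0, θ) is conjugate: posterior is Pareto(max(x_m, max xᵢ), k + n).
Sample maximum = 69.30; prior scale x_m = 39.1 → posterior scale = max = 69.30.
Posterior shape = 2.9 + 3 = 5.9.
Posterior shape k = 5.9.

5.9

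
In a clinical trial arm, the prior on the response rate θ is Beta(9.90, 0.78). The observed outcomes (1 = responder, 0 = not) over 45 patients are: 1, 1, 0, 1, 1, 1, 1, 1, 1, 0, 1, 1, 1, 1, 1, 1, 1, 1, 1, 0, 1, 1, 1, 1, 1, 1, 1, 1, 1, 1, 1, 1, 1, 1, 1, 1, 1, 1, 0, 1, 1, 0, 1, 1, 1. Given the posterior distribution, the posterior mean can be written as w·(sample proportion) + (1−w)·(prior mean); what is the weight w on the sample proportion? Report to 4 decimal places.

The Beta prior is conjugate to a Binomial/Bernoulli likelihood; the update adds successes to α and failures to β.
Posterior mean = (α₀+k)/(α₀+β₀+n) = [n/(α₀+β₀+n)]·(k/n) + [(α₀+β₀)/(α₀+β₀+n)]·α₀/(α₀+β₀), so only n and the prior enter the weight.
The weight on the data is w = n/(α₀+β₀+n) = 45/(9.90+0.78+45) = 45/55.68 = 0.8082.

0.8082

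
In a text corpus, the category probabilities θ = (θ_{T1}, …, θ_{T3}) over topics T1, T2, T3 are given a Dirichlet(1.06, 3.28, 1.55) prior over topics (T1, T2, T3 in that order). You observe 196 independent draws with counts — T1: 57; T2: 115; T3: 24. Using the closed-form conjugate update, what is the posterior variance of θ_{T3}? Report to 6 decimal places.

The Dirichlet prior is conjugate to the Multinomial likelihood: each posterior αⱼ = prior αⱼ + observed count nⱼ.
Posterior concentration: (58.06, 118.28, 25.55), total = 201.89.
Var[θ_j] = α_j(Σα−α_j)/((Σα)²(Σα+1)) = 25.55·176.34/(201.89²·202.89) = 0.000545.

0.000545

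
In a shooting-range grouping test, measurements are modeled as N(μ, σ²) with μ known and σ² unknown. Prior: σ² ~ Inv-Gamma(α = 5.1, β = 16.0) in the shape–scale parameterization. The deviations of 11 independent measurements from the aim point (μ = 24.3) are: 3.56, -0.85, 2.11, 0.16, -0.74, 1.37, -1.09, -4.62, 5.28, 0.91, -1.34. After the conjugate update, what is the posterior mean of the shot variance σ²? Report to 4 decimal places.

With known mean μ and an Inverse-Gamma(α, β) prior on σ², the Normal likelihood is conjugate: posterior is Inv-Gamma(α + n/2, β + Σ(xᵢ−μ)²/2).
Σ(xᵢ−μ)² = (3.56)² + (-0.85)² + (2.11)² + (0.16)² + (-0.74)² + (1.37)² + (-1.09)² + (-4.62)² + (5.28)² + (0.91)² + (-1.34)² = 73.3329.
Posterior: Inv-Gamma(5.1 + 11/2, 16.0 + 73.3329/2) = Inv-Gamma(10.60, 52.66645).
E[σ²|data] = β/(α−1) = 52.66645/9.60 = 5.4861.

5.4861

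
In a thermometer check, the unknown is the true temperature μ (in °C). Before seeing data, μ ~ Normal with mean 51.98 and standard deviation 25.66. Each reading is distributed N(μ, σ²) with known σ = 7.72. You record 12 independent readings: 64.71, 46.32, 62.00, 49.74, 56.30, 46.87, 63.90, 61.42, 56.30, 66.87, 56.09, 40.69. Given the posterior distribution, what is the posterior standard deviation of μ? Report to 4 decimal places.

For Normal data with known variance σ², a Normal(μ₀, σ₀²) prior on μ is conjugate. Posterior precision = 1/σ₀² + n/σ²; posterior mean is the precision-weighted average of μ₀ and x̄.
σ₀² = 25.66² = 658.4356, σ² = 7.72² = 59.5984; σ² + n·σ₀² = 59.5984 + 12·658.4356 = 7960.8256.
Posterior precision = 1/σ₀² + n/σ² = 1/658.4356 + 12/59.5984 = (σ² + n·σ₀²)/(σ₀²σ²) = 7960.8256/(658.4356·59.5984); posterior variance σₙ² = σ₀²σ²/(σ² + n·σ₀²) = 658.4356·59.5984/7960.8256 = 4.929352.
Posterior SD = √σₙ² = √(658.4356·59.5984/7960.8256) = 2.2202.

2.2202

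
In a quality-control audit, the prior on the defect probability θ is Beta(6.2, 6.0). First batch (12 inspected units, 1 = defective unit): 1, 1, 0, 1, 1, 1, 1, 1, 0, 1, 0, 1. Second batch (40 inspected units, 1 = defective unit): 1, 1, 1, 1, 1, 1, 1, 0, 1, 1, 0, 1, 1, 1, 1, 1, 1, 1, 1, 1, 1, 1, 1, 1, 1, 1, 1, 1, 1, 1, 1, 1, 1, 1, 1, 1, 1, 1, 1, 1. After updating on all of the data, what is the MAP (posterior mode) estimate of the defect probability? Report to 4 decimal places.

The Beta prior is conjugate to a Binomial/Bernoulli likelihood; the update adds successes to α and failures to β.
After batch 1: Beta(6.2+9, 6.0+3) = Beta(15.2, 9.0).
After batch 2: Beta(15.2+38, 9.0+2) = Beta(53.2, 11.0).
Mode of Beta(a,b) for a,b>1 is (a−1)/(a+b−2) = 52.2/62.2 = 0.8392.

0.8392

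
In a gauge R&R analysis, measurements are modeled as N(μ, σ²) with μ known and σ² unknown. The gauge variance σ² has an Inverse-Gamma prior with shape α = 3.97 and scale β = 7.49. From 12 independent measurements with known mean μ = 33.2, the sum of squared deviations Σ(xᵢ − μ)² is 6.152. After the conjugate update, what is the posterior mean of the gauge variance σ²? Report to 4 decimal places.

With known mean μ and an Inverse-Gamma(α, β) prior on σ², the Normal likelihood is conjugate: posterior is Inv-Gamma(α + n/2, β + Σ(xᵢ−μ)²/2).
Posterior: Inv-Gamma(3.97 + 12/2, 7.49 + 6.152/2) = Inv-Gamma(9.97, 10.5660).
E[σ²|data] = β/(α−1) = 10.5660/8.97 = 1.1779.

1.1779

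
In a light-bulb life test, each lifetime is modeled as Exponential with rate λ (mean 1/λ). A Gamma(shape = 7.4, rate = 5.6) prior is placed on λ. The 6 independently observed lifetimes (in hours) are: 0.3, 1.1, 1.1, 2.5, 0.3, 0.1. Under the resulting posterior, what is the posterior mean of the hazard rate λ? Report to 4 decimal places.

With a Gamma(shape α, rate β) prior on the exponential rate λ, the posterior after n observations with total T = Σxᵢ is Gamma(α+n, β+T).
Sum of observations T = 5.4 hours; n = 6.
Posterior: Gamma(7.4+6, 5.6+5.4) = Gamma(13.4, 11.0).
Posterior mean of λ = α/β = 13.4/11.0 = 1.2182.

1.2182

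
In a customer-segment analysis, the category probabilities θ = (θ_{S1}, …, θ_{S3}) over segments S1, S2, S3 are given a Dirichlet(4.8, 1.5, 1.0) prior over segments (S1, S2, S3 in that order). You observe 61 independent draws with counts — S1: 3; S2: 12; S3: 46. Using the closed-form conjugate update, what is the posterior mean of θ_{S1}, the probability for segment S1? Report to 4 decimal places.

The Dirichlet prior is conjugate to the Multinomial likelihood: each posterior αⱼ = prior αⱼ + observed count nⱼ.
Posterior concentration: (7.8, 13.5, 47.0), total = 68.3.
E[θ_{S1}|data] = α_{S1}/Σα = 7.8/68.3 = 0.1142.

0.1142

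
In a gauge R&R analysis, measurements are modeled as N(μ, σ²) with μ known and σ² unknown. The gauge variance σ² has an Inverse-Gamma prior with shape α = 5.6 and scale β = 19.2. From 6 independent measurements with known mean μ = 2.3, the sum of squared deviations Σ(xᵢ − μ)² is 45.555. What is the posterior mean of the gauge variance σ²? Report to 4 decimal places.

5.5234

With known mean μ and an Inverse-Gamma(α, β) prior on σ², the Normal likelihood is conjugate: posterior is Inv-Gamma(α + n/2, β + Σ(xᵢ−μ)²/2).
Posterior: Inv-Gamma(5.6 + 6/2, 19.2 + 45.555/2) = Inv-Gamma(8.60, 41.9775).
E[σ²|data] = β/(α−1) = 41.9775/7.60 = 5.5234.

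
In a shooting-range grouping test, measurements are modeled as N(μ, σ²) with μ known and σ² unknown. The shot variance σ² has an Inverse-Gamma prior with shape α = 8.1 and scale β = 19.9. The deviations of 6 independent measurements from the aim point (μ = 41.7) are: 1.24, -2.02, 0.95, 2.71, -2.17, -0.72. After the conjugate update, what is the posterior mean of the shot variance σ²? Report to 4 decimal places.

2.9154

With known mean μ and an Inverse-Gamma(α, β) prior on σ², the Normal likelihood is conjugate: posterior is Inv-Gamma(α + n/2, β + Σ(xᵢ−μ)²/2).
Σ(xᵢ−μ)² = (1.24)² + (-2.02)² + (0.95)² + (2.71)² + (-2.17)² + (-0.72)² = 19.0919.
Posterior: Inv-Gamma(8.1 + 6/2, 19.9 + 19.0919/2) = Inv-Gamma(11.10, 29.44595).
E[σ²|data] = β/(α−1) = 29.44595/10.10 = 2.9154.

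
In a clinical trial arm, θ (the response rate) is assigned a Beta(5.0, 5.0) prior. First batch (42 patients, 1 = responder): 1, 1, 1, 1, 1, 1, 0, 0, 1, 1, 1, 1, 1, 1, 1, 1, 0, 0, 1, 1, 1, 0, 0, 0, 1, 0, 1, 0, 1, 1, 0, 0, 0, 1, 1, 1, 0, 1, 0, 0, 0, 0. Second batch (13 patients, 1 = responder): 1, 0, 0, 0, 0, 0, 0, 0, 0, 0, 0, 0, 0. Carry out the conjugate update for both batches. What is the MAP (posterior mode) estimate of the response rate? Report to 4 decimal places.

0.4762

The Beta prior is conjugate to a Binomial/Bernoulli likelihood; the update adds successes to α and failures to β.
After batch 1: Beta(5.0+25, 5.0+17) = Beta(30.0, 22.0).
After batch 2: Beta(30.0+1, 22.0+12) = Beta(31.0, 34.0).
Mode of Beta(a,b) for a,b>1 is (a−1)/(a+b−2) = 30.0/63.0 = 0.4762.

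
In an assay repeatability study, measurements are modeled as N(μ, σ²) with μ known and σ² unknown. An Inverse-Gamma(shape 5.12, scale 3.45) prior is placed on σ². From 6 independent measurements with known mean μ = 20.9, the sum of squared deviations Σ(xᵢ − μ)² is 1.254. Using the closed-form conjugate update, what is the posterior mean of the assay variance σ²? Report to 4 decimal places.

With known mean μ and an Inverse-Gamma(α, β) prior on σ², the Normal likelihood is conjugate: posterior is Inv-Gamma(α + n/2, β + Σ(xᵢ−μ)²/2).
Posterior: Inv-Gamma(5.12 + 6/2, 3.45 + 1.254/2) = Inv-Gamma(8.12, 4.0770).
E[σ²|data] = β/(α−1) = 4.0770/7.12 = 0.5726.

0.5726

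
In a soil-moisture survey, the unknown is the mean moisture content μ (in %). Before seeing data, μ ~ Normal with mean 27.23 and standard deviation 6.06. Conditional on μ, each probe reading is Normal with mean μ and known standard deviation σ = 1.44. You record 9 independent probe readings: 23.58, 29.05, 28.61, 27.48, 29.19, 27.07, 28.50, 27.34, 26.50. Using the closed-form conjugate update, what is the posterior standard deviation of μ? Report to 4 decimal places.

For Normal data with known variance σ², a Normal(μ₀, σ₀²) prior on μ is conjugate. Posterior precision = 1/σ₀² + n/σ²; posterior mean is the precision-weighted average of μ₀ and x̄.
σ₀² = 6.06² = 36.7236, σ² = 1.44² = 2.0736; σ² + n·σ₀² = 2.0736 + 9·36.7236 = 332.586.
Posterior precision = 1/σ₀² + n/σ² = 1/36.7236 + 9/2.0736 = (σ² + n·σ₀²)/(σ₀²σ²) = 332.586/(36.7236·2.0736); posterior variance σₙ² = σ₀²σ²/(σ² + n·σ₀²) = 36.7236·2.0736/332.586 = 0.228964.
Posterior SD = √σₙ² = √(36.7236·2.0736/332.586) = 0.4785.

0.4785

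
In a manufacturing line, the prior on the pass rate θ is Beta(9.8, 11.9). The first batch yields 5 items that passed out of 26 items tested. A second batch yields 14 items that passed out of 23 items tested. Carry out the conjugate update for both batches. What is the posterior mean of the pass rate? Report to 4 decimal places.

The Beta prior is conjugate to a Binomial/Bernoulli likelihood; the update adds successes to α and failures to β.
After batch 1: Beta(9.8+5, 11.9+21) = Beta(14.8, 32.9).
After batch 2: Beta(14.8+14, 32.9+9) = Beta(28.8, 41.9).
Posterior mean = α/(α+β) = 28.8/70.7 = 0.4074.

0.4074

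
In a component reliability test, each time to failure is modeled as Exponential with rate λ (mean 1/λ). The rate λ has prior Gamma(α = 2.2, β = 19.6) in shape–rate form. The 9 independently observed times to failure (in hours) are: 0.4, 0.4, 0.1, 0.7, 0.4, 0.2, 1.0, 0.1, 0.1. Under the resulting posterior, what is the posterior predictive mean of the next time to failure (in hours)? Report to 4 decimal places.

2.2549

With a Gamma(shape α, rate β) prior on the exponential rate λ, the posterior after n observations with total T = Σxᵢ is Gamma(α+n, β+T).
Sum of observations T = 3.4 hours; n = 9.
Posterior: Gamma(2.2+9, 19.6+3.4) = Gamma(11.2, 23.0).
The predictive distribution for the next observation is Lomax; its mean is β/(α−1) = 23.0/10.2 = 2.2549.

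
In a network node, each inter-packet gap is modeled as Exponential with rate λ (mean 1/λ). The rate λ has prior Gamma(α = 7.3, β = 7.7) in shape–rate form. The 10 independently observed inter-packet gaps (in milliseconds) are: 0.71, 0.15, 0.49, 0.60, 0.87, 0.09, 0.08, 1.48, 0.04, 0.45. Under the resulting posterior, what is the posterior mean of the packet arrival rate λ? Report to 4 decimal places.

With a Gamma(shape α, rate β) prior on the exponential rate λ, the posterior after n observations with total T = Σxᵢ is Gamma(α+n, β+T).
Sum of observations T = 4.96 milliseconds; n = 10.
Posterior: Gamma(7.3+10, 7.7+4.96) = Gamma(17.3, 12.66).
Posterior mean of λ = α/β = 17.3/12.66 = 1.3665.

1.3665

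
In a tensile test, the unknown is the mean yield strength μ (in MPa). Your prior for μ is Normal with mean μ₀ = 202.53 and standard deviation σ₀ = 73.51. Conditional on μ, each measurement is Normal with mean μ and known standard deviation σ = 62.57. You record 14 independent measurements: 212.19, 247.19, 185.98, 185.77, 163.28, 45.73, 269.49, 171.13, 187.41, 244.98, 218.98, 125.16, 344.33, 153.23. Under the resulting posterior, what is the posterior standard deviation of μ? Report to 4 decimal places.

For Normal data with known variance σ², a Normal(μ₀, σ₀²) prior on μ is conjugate. Posterior precision = 1/σ₀² + n/σ²; posterior mean is the precision-weighted average of μ₀ and x̄.
σ₀² = 73.51² = 5403.7201, σ² = 62.57² = 3915.0049; σ² + n·σ₀² = 3915.0049 + 14·5403.7201 = 79567.0863.
Posterior precision = 1/σ₀² + n/σ² = 1/5403.7201 + 14/3915.0049 = (σ² + n·σ₀²)/(σ₀²σ²) = 79567.0863/(5403.7201·3915.0049); posterior variance σₙ² = σ₀²σ²/(σ² + n·σ₀²) = 5403.7201·3915.0049/79567.0863 = 265.883692.
Posterior SD = √σₙ² = √(5403.7201·3915.0049/79567.0863) = 16.3059.

16.3059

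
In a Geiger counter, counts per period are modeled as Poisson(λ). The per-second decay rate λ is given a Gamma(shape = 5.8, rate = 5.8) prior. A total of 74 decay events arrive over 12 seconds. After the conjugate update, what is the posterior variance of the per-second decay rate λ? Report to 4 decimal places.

With a Gamma(shape α, rate β) prior, the Poisson likelihood is conjugate: the posterior is Gamma(α + ΣXᵢ, β + n).
Posterior: Gamma(α+S, β+n) = Gamma(5.8+74, 5.8+12) = Gamma(79.8, 17.8).
Var = α/β² = 79.8/17.8² = 0.2519.

0.2519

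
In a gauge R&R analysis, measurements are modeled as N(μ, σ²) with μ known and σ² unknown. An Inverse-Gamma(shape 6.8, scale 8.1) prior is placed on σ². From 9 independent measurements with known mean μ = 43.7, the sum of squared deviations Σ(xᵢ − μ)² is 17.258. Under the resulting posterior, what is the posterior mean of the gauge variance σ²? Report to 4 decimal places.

With known mean μ and an Inverse-Gamma(α, β) prior on σ², the Normal likelihood is conjugate: posterior is Inv-Gamma(α + n/2, β + Σ(xᵢ−μ)²/2).
Posterior: Inv-Gamma(6.8 + 9/2, 8.1 + 17.258/2) = Inv-Gamma(11.30, 16.7290).
E[σ²|data] = β/(α−1) = 16.7290/10.30 = 1.6242.

1.6242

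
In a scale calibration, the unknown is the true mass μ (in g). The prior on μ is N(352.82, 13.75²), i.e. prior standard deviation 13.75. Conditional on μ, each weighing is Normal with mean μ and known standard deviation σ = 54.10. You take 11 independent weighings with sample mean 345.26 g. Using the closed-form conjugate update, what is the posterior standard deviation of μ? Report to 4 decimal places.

For Normal data with known variance σ², a Normal(μ₀, σ₀²) prior on μ is conjugate. Posterior precision = 1/σ₀² + n/σ²; posterior mean is the precision-weighted average of μ₀ and x̄.
σ₀² = 13.75² = 189.0625, σ² = 54.10² = 2926.81; σ² + n·σ₀² = 2926.81 + 11·189.0625 = 5006.4975.
Posterior precision = 1/σ₀² + n/σ² = 1/189.0625 + 11/2926.81 = (σ² + n·σ₀²)/(σ₀²σ²) = 5006.4975/(189.0625·2926.81); posterior variance σₙ² = σ₀²σ²/(σ² + n·σ₀²) = 189.0625·2926.81/5006.4975 = 110.526374.
Posterior SD = √σₙ² = √(189.0625·2926.81/5006.4975) = 10.5132.

10.5132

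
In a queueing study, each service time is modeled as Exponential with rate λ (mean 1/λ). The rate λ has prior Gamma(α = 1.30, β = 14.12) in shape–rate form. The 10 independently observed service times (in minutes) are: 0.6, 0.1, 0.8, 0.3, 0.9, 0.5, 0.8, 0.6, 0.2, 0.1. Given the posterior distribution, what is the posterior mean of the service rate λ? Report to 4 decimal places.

With a Gamma(shape α, rate β) prior on the exponential rate λ, the posterior after n observations with total T = Σxᵢ is Gamma(α+n, β+T).
Sum of observations T = 4.9 minutes; n = 10.
Posterior: Gamma(1.30+10, 14.12+4.9) = Gamma(11.30, 19.02).
Posterior mean of λ = α/β = 11.30/19.02 = 0.5941.

0.5941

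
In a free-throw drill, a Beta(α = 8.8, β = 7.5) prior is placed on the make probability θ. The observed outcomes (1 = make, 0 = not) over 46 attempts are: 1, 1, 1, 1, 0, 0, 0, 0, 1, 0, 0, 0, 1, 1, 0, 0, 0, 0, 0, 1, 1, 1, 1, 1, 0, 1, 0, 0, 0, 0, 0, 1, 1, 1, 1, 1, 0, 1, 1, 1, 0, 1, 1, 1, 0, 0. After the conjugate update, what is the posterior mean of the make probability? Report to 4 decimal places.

The Beta prior is conjugate to a Binomial/Bernoulli likelihood; the update adds successes to α and failures to β.
Posterior: Beta(α+k, β+n−k) = Beta(8.8+24, 7.5+22) = Beta(32.8, 29.5).
Posterior mean = α/(α+β) = 32.8/62.3 = 0.5265.

0.5265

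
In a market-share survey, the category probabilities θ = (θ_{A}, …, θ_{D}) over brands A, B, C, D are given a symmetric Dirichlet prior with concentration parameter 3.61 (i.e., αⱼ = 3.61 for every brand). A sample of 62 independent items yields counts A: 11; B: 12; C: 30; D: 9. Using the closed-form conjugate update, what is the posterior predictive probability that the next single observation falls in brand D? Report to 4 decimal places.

The Dirichlet prior is conjugate to the Multinomial likelihood: each posterior αⱼ = prior αⱼ + observed count nⱼ.
Posterior concentration: (14.61, 15.61, 33.61, 12.61), total = 76.44.
P(next = D | data) = α_{D}/Σα = 0.1650.

0.1650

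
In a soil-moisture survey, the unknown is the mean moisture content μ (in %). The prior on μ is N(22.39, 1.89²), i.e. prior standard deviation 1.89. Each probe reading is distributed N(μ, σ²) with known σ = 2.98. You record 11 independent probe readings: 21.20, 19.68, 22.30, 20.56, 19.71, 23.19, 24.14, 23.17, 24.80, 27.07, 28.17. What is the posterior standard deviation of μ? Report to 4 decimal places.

For Normal data with known variance σ², a Normal(μ₀, σ₀²) prior on μ is conjugate. Posterior precision = 1/σ₀² + n/σ²; posterior mean is the precision-weighted average of μ₀ and x̄.
σ₀² = 1.89² = 3.5721, σ² = 2.98² = 8.8804; σ² + n·σ₀² = 8.8804 + 11·3.5721 = 48.1735.
Posterior precision = 1/σ₀² + n/σ² = 1/3.5721 + 11/8.8804 = (σ² + n·σ₀²)/(σ₀²σ²) = 48.1735/(3.5721·8.8804); posterior variance σₙ² = σ₀²σ²/(σ² + n·σ₀²) = 3.5721·8.8804/48.1735 = 0.658488.
Posterior SD = √σₙ² = √(3.5721·8.8804/48.1735) = 0.8115.

0.8115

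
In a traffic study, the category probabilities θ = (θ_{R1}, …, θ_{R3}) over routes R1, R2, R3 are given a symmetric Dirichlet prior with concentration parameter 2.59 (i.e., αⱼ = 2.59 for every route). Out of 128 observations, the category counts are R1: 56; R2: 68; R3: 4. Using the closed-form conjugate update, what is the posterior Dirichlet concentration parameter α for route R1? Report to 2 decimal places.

58.59

The Dirichlet prior is conjugate to the Multinomial likelihood: each posterior αⱼ = prior αⱼ + observed count nⱼ.
Posterior concentration: (58.59, 70.59, 6.59), total = 135.77.
α_{R1} = 2.59 + 56 = 58.59.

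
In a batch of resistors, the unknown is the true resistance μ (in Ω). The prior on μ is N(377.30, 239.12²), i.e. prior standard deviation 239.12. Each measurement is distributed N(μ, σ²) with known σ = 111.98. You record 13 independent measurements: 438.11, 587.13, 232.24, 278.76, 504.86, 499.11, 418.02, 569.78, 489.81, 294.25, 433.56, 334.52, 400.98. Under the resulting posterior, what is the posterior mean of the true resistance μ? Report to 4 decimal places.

For Normal data with known variance σ², a Normal(μ₀, σ₀²) prior on μ is conjugate. Posterior precision = 1/σ₀² + n/σ²; posterior mean is the precision-weighted average of μ₀ and x̄.
Σxᵢ = 438.11 + 587.13 + 232.24 + 278.76 + 504.86 + 499.11 + 418.02 + 569.78 + 489.81 + 294.25 + 433.56 + 334.52 + 400.98 = 5481.13, so n·x̄ = 5481.13.
σ₀² = 239.12² = 57178.3744, σ² = 111.98² = 12539.5204; σ² + n·σ₀² = 12539.5204 + 13·57178.3744 = 755858.3876.
Posterior mean = (μ₀/σ₀² + n·x̄/σ²)/(1/σ₀² + n/σ²) = (σ²·μ₀ + σ₀²·n·x̄)/(σ² + n·σ₀²) = (12539.5204·377.30 + 57178.3744·5481.13)/755858.3876 = 318133264.321992/755858.3876 = 420.8900.

420.8900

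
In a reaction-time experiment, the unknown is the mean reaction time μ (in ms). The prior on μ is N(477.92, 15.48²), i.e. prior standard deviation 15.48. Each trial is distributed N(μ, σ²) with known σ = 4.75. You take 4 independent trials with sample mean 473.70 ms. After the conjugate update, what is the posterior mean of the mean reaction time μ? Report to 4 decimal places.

For Normal data with known variance σ², a Normal(μ₀, σ₀²) prior on μ is conjugate. Posterior precision = 1/σ₀² + n/σ²; posterior mean is the precision-weighted average of μ₀ and x̄.
n·x̄ = 4·473.70 = 1894.8.
σ₀² = 15.48² = 239.6304, σ² = 4.75² = 22.5625; σ² + n·σ₀² = 22.5625 + 4·239.6304 = 981.0841.
Posterior mean = (μ₀/σ₀² + n·x̄/σ²)/(1/σ₀² + n/σ²) = (σ²·μ₀ + σ₀²·n·x̄)/(σ² + n·σ₀²) = (22.5625·477.92 + 239.6304·1894.8)/981.0841 = 464834.75192/981.0841 = 473.7970.

473.7970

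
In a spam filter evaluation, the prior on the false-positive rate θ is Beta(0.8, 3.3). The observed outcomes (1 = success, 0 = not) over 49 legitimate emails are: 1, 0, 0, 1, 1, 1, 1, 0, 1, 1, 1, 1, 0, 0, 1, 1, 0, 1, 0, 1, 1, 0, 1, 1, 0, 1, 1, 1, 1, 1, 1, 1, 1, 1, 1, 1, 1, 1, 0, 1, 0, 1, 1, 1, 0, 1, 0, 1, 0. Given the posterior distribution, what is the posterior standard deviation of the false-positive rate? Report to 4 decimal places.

0.0637

The Beta prior is conjugate to a Binomial/Bernoulli likelihood; the update adds successes to α and failures to β.
Posterior: Beta(α+k, β+n−k) = Beta(0.8+35, 3.3+14) = Beta(35.8, 17.3).
Var = αβ/((α+β)²(α+β+1)) = 35.8·17.3/(53.1²·54.1) = 0.00406016; SD = √0.00406016 = 0.0637.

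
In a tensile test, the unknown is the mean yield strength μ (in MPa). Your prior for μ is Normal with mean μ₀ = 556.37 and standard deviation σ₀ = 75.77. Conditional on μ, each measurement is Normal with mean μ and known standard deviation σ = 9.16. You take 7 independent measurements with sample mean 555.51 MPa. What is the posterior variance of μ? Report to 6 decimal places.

For Normal data with known variance σ², a Normal(μ₀, σ₀²) prior on μ is conjugate. Posterior precision = 1/σ₀² + n/σ²; posterior mean is the precision-weighted average of μ₀ and x̄.
σ₀² = 75.77² = 5741.0929, σ² = 9.16² = 83.9056; σ² + n·σ₀² = 83.9056 + 7·5741.0929 = 40271.5559.
Posterior precision = 1/σ₀² + n/σ² = 1/5741.0929 + 7/83.9056 = (σ² + n·σ₀²)/(σ₀²σ²) = 40271.5559/(5741.0929·83.9056); posterior variance σₙ² = σ₀²σ²/(σ² + n·σ₀²) = 5741.0929·83.9056/40271.5559 = 11.961540.

11.961540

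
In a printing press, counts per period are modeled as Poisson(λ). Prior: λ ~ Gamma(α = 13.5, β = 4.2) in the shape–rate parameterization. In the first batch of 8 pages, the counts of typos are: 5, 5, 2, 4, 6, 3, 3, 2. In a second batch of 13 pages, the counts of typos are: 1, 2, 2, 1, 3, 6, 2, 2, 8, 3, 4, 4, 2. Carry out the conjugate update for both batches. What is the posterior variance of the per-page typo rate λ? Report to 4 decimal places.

0.1315

With a Gamma(shape α, rate β) prior, the Poisson likelihood is conjugate: the posterior is Gamma(α + ΣXᵢ, β + n).
Batch 1: sum of counts S = 30 over n = 8 pages.
After batch 1: Gamma(α+S, β+n) = Gamma(13.5+30, 4.2+8) = Gamma(43.5, 12.2).
Batch 2: sum of counts S = 40 over n = 13 pages.
After batch 2: Gamma(α+S, β+n) = Gamma(43.5+40, 12.2+13) = Gamma(83.5, 25.2).
Var = α/β² = 83.5/25.2² = 0.1315.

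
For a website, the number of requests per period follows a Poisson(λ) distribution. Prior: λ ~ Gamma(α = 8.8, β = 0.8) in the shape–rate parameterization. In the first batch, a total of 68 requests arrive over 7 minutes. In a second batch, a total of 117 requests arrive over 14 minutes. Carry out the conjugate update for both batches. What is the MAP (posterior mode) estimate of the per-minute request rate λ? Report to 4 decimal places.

With a Gamma(shape α, rate β) prior, the Poisson likelihood is conjugate: the posterior is Gamma(α + ΣXᵢ, β + n).
After batch 1: Gamma(α+S, β+n) = Gamma(8.8+68, 0.8+7) = Gamma(76.8, 7.8).
After batch 2: Gamma(α+S, β+n) = Gamma(76.8+117, 7.8+14) = Gamma(193.8, 21.8).
Mode of Gamma(α,β) for α≥1 is (α−1)/β = 192.8/21.8 = 8.8440.

8.8440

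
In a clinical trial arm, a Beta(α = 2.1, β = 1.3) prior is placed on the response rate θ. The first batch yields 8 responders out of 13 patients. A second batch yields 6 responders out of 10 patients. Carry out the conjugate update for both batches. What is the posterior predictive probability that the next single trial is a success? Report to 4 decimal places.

0.6098

The Beta prior is conjugate to a Binomial/Bernoulli likelihood; the update adds successes to α and failures to β.
After batch 1: Beta(2.1+8, 1.3+5) = Beta(10.1, 6.3).
After batch 2: Beta(10.1+6, 6.3+4) = Beta(16.1, 10.3).
For a single future Bernoulli trial, P(success | data) = α/(α+β) = 0.6098.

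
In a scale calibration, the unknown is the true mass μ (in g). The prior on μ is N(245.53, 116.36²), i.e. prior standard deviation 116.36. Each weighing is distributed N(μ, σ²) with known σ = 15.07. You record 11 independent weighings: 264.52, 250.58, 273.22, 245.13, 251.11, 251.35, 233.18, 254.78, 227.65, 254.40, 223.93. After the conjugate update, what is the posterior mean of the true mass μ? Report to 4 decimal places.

248.1642

For Normal data with known variance σ², a Normal(μ₀, σ₀²) prior on μ is conjugate. Posterior precision = 1/σ₀² + n/σ²; posterior mean is the precision-weighted average of μ₀ and x̄.
Σxᵢ = 264.52 + 250.58 + 273.22 + 245.13 + 251.11 + 251.35 + 233.18 + 254.78 + 227.65 + 254.40 + 223.93 = 2729.85, so n·x̄ = 2729.85.
σ₀² = 116.36² = 13539.6496, σ² = 15.07² = 227.1049; σ² + n·σ₀² = 227.1049 + 11·13539.6496 = 149163.2505.
Posterior mean = (μ₀/σ₀² + n·x̄/σ²)/(1/σ₀² + n/σ²) = (σ²·μ₀ + σ₀²·n·x̄)/(σ² + n·σ₀²) = (227.1049·245.53 + 13539.6496·2729.85)/149163.2505 = 37016973.526657/149163.2505 = 248.1642.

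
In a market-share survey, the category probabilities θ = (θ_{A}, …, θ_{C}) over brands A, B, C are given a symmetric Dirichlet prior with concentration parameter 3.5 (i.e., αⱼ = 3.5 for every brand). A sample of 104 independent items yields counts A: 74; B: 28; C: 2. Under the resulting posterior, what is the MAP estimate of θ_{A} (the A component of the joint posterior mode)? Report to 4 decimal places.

The Dirichlet prior is conjugate to the Multinomial likelihood: each posterior αⱼ = prior αⱼ + observed count nⱼ.
Posterior concentration: (77.5, 31.5, 5.5), total = 114.5.
Joint mode component: (α_{A}−1)/(Σα−K) = 76.5/111.5 = 0.6861.

0.6861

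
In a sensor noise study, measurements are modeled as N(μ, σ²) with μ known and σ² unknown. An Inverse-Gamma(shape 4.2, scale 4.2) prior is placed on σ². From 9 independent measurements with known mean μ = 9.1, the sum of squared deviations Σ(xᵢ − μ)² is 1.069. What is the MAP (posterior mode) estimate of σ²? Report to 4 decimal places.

0.4881

With known mean μ and an Inverse-Gamma(α, β) prior on σ², the Normal likelihood is conjugate: posterior is Inv-Gamma(α + n/2, β + Σ(xᵢ−μ)²/2).
Posterior: Inv-Gamma(4.2 + 9/2, 4.2 + 1.069/2) = Inv-Gamma(8.70, 4.7345).
Mode = β/(α+1) = 4.7345/9.70 = 0.4881.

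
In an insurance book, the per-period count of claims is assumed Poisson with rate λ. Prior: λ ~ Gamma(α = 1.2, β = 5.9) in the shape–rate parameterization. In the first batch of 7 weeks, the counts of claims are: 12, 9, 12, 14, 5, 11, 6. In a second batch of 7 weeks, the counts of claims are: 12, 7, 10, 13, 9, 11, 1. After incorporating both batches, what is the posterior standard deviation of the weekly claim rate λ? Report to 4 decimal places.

0.5800

With a Gamma(shape α, rate β) prior, the Poisson likelihood is conjugate: the posterior is Gamma(α + ΣXᵢ, β + n).
Batch 1: sum of counts S = 69 over n = 7 weeks.
After batch 1: Gamma(α+S, β+n) = Gamma(1.2+69, 5.9+7) = Gamma(70.2, 12.9).
Batch 2: sum of counts S = 63 over n = 7 weeks.
After batch 2: Gamma(α+S, β+n) = Gamma(70.2+63, 12.9+7) = Gamma(133.2, 19.9).
SD = √α/β = √133.2/19.9 = 0.5800.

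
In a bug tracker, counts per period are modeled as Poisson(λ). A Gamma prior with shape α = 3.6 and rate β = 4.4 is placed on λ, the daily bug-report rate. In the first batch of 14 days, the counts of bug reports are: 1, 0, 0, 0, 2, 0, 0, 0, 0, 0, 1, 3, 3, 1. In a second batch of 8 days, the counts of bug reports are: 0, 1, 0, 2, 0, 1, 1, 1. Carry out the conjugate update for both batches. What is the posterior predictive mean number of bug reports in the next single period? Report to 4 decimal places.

With a Gamma(shape α, rate β) prior, the Poisson likelihood is conjugate: the posterior is Gamma(α + ΣXᵢ, β + n).
Batch 1: sum of counts S = 11 over n = 14 days.
After batch 1: Gamma(α+S, β+n) = Gamma(3.6+11, 4.4+14) = Gamma(14.6, 18.4).
Batch 2: sum of counts S = 6 over n = 8 days.
After batch 2: Gamma(α+S, β+n) = Gamma(14.6+6, 18.4+8) = Gamma(20.6, 26.4).
The predictive distribution for one future period is NegBinom with mean α/β = 0.7803.

0.7803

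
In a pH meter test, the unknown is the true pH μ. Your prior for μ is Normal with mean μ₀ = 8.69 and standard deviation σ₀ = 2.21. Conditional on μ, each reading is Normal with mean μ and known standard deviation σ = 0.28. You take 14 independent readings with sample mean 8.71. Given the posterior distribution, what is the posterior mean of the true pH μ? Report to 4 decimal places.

For Normal data with known variance σ², a Normal(μ₀, σ₀²) prior on μ is conjugate. Posterior precision = 1/σ₀² + n/σ²; posterior mean is the precision-weighted average of μ₀ and x̄.
n·x̄ = 14·8.71 = 121.94.
σ₀² = 2.21² = 4.8841, σ² = 0.28² = 0.0784; σ² + n·σ₀² = 0.0784 + 14·4.8841 = 68.4558.
Posterior mean = (μ₀/σ₀² + n·x̄/σ²)/(1/σ₀² + n/σ²) = (σ²·μ₀ + σ₀²·n·x̄)/(σ² + n·σ₀²) = (0.0784·8.69 + 4.8841·121.94)/68.4558 = 596.24845/68.4558 = 8.7100.

8.7100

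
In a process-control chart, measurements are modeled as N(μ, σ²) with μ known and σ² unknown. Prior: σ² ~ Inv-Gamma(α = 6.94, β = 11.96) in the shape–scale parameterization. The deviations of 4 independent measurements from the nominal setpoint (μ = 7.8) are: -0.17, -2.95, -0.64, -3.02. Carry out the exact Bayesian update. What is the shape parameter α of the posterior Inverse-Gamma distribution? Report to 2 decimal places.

With known mean μ and an Inverse-Gamma(α, β) prior on σ², the Normal likelihood is conjugate: posterior is Inv-Gamma(α + n/2, β + Σ(xᵢ−μ)²/2).
Σ(xᵢ−μ)² = (-0.17)² + (-2.95)² + (-0.64)² + (-3.02)² = 18.2614.
Posterior: Inv-Gamma(6.94 + 4/2, 11.96 + 18.2614/2) = Inv-Gamma(8.94, 21.09070).
Posterior α = 8.94.

8.94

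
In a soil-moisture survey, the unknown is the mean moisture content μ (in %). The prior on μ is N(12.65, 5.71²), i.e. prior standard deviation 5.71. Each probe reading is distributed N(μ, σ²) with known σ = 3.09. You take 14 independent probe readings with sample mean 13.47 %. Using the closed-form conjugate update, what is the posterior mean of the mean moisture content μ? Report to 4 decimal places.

For Normal data with known variance σ², a Normal(μ₀, σ₀²) prior on μ is conjugate. Posterior precision = 1/σ₀² + n/σ²; posterior mean is the precision-weighted average of μ₀ and x̄.
n·x̄ = 14·13.47 = 188.58.
σ₀² = 5.71² = 32.6041, σ² = 3.09² = 9.5481; σ² + n·σ₀² = 9.5481 + 14·32.6041 = 466.0055.
Posterior mean = (μ₀/σ₀² + n·x̄/σ²)/(1/σ₀² + n/σ²) = (σ²·μ₀ + σ₀²·n·x̄)/(σ² + n·σ₀²) = (9.5481·12.65 + 32.6041·188.58)/466.0055 = 6269.264643/466.0055 = 13.4532.

13.4532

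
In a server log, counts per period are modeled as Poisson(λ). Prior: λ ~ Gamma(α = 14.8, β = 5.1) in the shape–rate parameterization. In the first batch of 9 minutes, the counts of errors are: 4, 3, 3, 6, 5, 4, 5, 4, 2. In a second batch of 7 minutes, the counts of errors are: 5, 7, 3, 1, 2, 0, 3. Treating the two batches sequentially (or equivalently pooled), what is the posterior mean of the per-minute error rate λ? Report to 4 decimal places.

3.4028

With a Gamma(shape α, rate β) prior, the Poisson likelihood is conjugate: the posterior is Gamma(α + ΣXᵢ, β + n).
Batch 1: sum of counts S = 36 over n = 9 minutes.
After batch 1: Gamma(α+S, β+n) = Gamma(14.8+36, 5.1+9) = Gamma(50.8, 14.1).
Batch 2: sum of counts S = 21 over n = 7 minutes.
After batch 2: Gamma(α+S, β+n) = Gamma(50.8+21, 14.1+7) = Gamma(71.8, 21.1).
Posterior mean = α/β = 71.8/21.1 = 3.4028.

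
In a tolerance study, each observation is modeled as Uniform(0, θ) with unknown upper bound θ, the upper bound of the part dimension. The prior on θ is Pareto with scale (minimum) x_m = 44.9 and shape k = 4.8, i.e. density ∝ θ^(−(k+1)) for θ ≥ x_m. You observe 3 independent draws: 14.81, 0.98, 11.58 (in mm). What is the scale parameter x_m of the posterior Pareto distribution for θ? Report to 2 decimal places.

44.90

A Pareto(scale x_m, shape k) prior on the upper bound θ of Uniform(0, θ) is conjugate: posterior is Pareto(max(x_m, max xᵢ), k + n).
Sample maximum = 14.81; prior scale x_m = 44.9 → posterior scale = max = 44.90.
Posterior shape = 4.8 + 3 = 7.8.
Posterior scale x_m = 44.90.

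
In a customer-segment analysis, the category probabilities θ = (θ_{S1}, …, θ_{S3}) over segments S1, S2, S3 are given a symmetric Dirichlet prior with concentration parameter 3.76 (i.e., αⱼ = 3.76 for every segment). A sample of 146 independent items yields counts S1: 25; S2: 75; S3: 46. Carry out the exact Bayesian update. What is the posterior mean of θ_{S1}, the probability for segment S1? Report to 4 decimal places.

The Dirichlet prior is conjugate to the Multinomial likelihood: each posterior αⱼ = prior αⱼ + observed count nⱼ.
Posterior concentration: (28.76, 78.76, 49.76), total = 157.28.
E[θ_{S1}|data] = α_{S1}/Σα = 28.76/157.28 = 0.1829.

0.1829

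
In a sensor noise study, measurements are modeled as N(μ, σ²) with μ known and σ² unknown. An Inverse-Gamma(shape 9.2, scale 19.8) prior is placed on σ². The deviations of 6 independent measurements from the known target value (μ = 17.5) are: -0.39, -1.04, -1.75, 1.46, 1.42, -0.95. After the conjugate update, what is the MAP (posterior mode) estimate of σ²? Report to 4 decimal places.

With known mean μ and an Inverse-Gamma(α, β) prior on σ², the Normal likelihood is conjugate: posterior is Inv-Gamma(α + n/2, β + Σ(xᵢ−μ)²/2).
Σ(xᵢ−μ)² = (-0.39)² + (-1.04)² + (-1.75)² + (1.46)² + (1.42)² + (-0.95)² = 9.3467.
Posterior: Inv-Gamma(9.2 + 6/2, 19.8 + 9.3467/2) = Inv-Gamma(12.20, 24.47335).
Mode = β/(α+1) = 24.47335/13.20 = 1.8540.

1.8540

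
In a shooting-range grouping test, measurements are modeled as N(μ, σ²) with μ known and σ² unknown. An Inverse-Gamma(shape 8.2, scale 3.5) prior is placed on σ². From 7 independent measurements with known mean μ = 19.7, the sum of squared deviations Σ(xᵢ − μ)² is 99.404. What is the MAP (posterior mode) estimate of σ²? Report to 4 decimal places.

With known mean μ and an Inverse-Gamma(α, β) prior on σ², the Normal likelihood is conjugate: posterior is Inv-Gamma(α + n/2, β + Σ(xᵢ−μ)²/2).
Posterior: Inv-Gamma(8.2 + 7/2, 3.5 + 99.404/2) = Inv-Gamma(11.70, 53.2020).
Mode = β/(α+1) = 53.2020/12.70 = 4.1891.

4.1891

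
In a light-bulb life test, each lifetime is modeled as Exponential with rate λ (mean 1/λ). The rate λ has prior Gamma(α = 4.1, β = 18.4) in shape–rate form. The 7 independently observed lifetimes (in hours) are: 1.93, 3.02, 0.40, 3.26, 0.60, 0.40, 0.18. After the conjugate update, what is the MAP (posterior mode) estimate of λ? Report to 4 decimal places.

0.3583

With a Gamma(shape α, rate β) prior on the exponential rate λ, the posterior after n observations with total T = Σxᵢ is Gamma(α+n, β+T).
Sum of observations T = 9.79 hours; n = 7.
Posterior: Gamma(4.1+7, 18.4+9.79) = Gamma(11.1, 28.19).
Mode = (α−1)/β = 0.3583.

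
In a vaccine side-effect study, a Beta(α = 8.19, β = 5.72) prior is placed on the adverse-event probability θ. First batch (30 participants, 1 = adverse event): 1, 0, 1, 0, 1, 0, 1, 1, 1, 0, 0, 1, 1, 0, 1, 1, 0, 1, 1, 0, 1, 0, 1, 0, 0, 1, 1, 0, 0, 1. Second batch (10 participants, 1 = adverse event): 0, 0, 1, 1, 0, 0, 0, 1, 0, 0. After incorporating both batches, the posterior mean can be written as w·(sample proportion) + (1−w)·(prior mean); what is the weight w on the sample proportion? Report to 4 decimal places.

The Beta prior is conjugate to a Binomial/Bernoulli likelihood; the update adds successes to α and failures to β.
Total number of participants: n = 30 + 10 = 40.
Posterior mean = (α₀+k)/(α₀+β₀+n) = [n/(α₀+β₀+n)]·(k/n) + [(α₀+β₀)/(α₀+β₀+n)]·α₀/(α₀+β₀), so only n and the prior enter the weight.
The weight on the data is w = n/(α₀+β₀+n) = 40/(8.19+5.72+40) = 40/53.91 = 0.7420.

0.7420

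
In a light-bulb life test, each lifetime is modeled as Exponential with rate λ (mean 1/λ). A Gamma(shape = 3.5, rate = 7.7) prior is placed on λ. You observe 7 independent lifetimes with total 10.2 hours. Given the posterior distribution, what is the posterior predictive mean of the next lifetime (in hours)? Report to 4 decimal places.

1.8842

With a Gamma(shape α, rate β) prior on the exponential rate λ, the posterior after n observations with total T = Σxᵢ is Gamma(α+n, β+T).
Posterior: Gamma(3.5+7, 7.7+10.2) = Gamma(10.5, 17.9).
The predictive distribution for the next observation is Lomax; its mean is β/(α−1) = 17.9/9.5 = 1.8842.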